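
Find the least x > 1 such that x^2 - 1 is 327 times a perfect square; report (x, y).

First expand sqrt(327) as a continued fraction. With x_i = (sqrt(327) + m_i)/d_i and (m_0, d_0) = (0, 1): a_0 = floor(sqrt(327)) = 18, since 18^2 = 324 <= 327 < 361 = 19^2.
Iterate m_{i+1} = d_i*a_i - m_i, d_{i+1} = (327 - m_{i+1}^2)/d_i, a_{i+1} = floor((a_0 + m_{i+1})/d_{i+1}):
  m_1 = 1*18 - 0 = 18, d_1 = (327 - 18^2)/1 = 3/1 = 3, a_1 = floor((18 + 18)/3) = 12.
  m_2 = 3*12 - 18 = 18, d_2 = (327 - 18^2)/3 = 3/3 = 1, a_2 = floor((18 + 18)/1) = 36.
  m_3 = 1*36 - 18 = 18, d_3 = (327 - 18^2)/1 = 3/1 = 3: (m_3, d_3) = (m_1, d_1) = (18, 3), so from here the quotients repeat a_1, a_2; the period length is 2.
So sqrt(327) = [18; (12, 36)] with period length k = 2.
k is even, so the fundamental solution of x^2 - 327y^2 = 1 is (p_{k-1}, q_{k-1}) = (p_1, q_1); compute convergents through index 1.
Convergents (p_i = a_i*p_{i-1} + p_{i-2}, q_i = a_i*q_{i-1} + q_{i-2} with p_{-2}=0, p_{-1}=1, q_{-2}=1, q_{-1}=0):
  i=0: a_0=18, p_0 = 18*1 + 0 = 18, q_0 = 18*0 + 1 = 1.
  i=1: a_1=12, p_1 = 12*18 + 1 = 217, q_1 = 12*1 + 0 = 12.
Check: 217^2 - 327*12^2 = 47089 - 47088 = 1, so (x, y) = (217, 12) solves the equation, and by the theorem it is the least positive solution.

(x, y) = (217, 12)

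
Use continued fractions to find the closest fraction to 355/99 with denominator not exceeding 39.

Expand x = 355/99 as a continued fraction with the Euclidean algorithm:
  355 = 3*99 + 58, so a_0 = 3.
  99 = 1*58 + 41, so a_1 = 1.
  58 = 1*41 + 17, so a_2 = 1.
  41 = 2*17 + 7, so a_3 = 2.
  17 = 2*7 + 3, so a_4 = 2.
  7 = 2*3 + 1, so a_5 = 2.
  3 = 3*1 + 0, so a_6 = 3.
so x = [3; 1, 1, 2, 2, 2, 3].
Convergents (p_i = a_i*p_{i-1} + p_{i-2}, q_i = a_i*q_{i-1} + q_{i-2} with p_{-2}=0, p_{-1}=1, q_{-2}=1, q_{-1}=0), until the denominator exceeds 39:
  i=0: a_0=3, p_0 = 3*1 + 0 = 3, q_0 = 3*0 + 1 = 1.
  i=1: a_1=1, p_1 = 1*3 + 1 = 4, q_1 = 1*1 + 0 = 1.
  i=2: a_2=1, p_2 = 1*4 + 3 = 7, q_2 = 1*1 + 1 = 2.
  i=3: a_3=2, p_3 = 2*7 + 4 = 18, q_3 = 2*2 + 1 = 5.
  i=4: a_4=2, p_4 = 2*18 + 7 = 43, q_4 = 2*5 + 2 = 12.
  i=5: a_5=2, p_5 = 2*43 + 18 = 104, q_5 = 2*12 + 5 = 29.
  i=6: a_6=3, p_6 = 3*104 + 43 = 355, q_6 = 3*29 + 12 = 99.
q_6 = 99 > 39, so the last convergent with denominator <= 39 is p_5/q_5 = 104/29.
The closest fraction with denominator <= 39 is either p_5/q_5 or the intermediate fraction (k*p_5 + p_4)/(k*q_5 + q_4) with the largest k >= 1 whose denominator stays <= 39; these approach x as k grows, and every other convergent or intermediate fraction in range is farther away.
Largest k: floor((39 - q_4)/q_5) = floor((39 - 12)/29) = 0.
Since k = 0, no intermediate fraction beyond p_5/q_5 has denominator <= 39, so the convergent 104/29 is the closest (its error is |355*29 - 104*99|/(99*29) = 1/2871).

104/29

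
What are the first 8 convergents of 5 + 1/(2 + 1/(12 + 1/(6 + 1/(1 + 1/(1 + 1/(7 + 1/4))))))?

5/1, 11/2, 137/25, 833/152, 970/177, 1803/329, 13591/2480, 56167/10249

Using the convergent recurrence p_i = a_i*p_{i-1} + p_{i-2}, q_i = a_i*q_{i-1} + q_{i-2} with p_{-2}=0, p_{-1}=1, q_{-2}=1, q_{-1}=0:
  i=0: a_0=5, p_0 = 5*1 + 0 = 5, q_0 = 5*0 + 1 = 1.
  i=1: a_1=2, p_1 = 2*5 + 1 = 11, q_1 = 2*1 + 0 = 2.
  i=2: a_2=12, p_2 = 12*11 + 5 = 137, q_2 = 12*2 + 1 = 25.
  i=3: a_3=6, p_3 = 6*137 + 11 = 833, q_3 = 6*25 + 2 = 152.
  i=4: a_4=1, p_4 = 1*833 + 137 = 970, q_4 = 1*152 + 25 = 177.
  i=5: a_5=1, p_5 = 1*970 + 833 = 1803, q_5 = 1*177 + 152 = 329.
  i=6: a_6=7, p_6 = 7*1803 + 970 = 13591, q_6 = 7*329 + 177 = 2480.
  i=7: a_7=4, p_7 = 4*13591 + 1803 = 56167, q_7 = 4*2480 + 329 = 10249.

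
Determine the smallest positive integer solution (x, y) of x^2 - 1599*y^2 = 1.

(x, y) = (40, 1)

First expand sqrt(1599) as a continued fraction. With x_i = (sqrt(1599) + m_i)/d_i and (m_0, d_0) = (0, 1): a_0 = floor(sqrt(1599)) = 39, since 39^2 = 1521 <= 1599 < 1600 = 40^2.
Iterate m_{i+1} = d_i*a_i - m_i, d_{i+1} = (1599 - m_{i+1}^2)/d_i, a_{i+1} = floor((a_0 + m_{i+1})/d_{i+1}):
  m_1 = 1*39 - 0 = 39, d_1 = (1599 - 39^2)/1 = 78/1 = 78, a_1 = floor((39 + 39)/78) = 1.
  m_2 = 78*1 - 39 = 39, d_2 = (1599 - 39^2)/78 = 78/78 = 1, a_2 = floor((39 + 39)/1) = 78.
  m_3 = 1*78 - 39 = 39, d_3 = (1599 - 39^2)/1 = 78/1 = 78: (m_3, d_3) = (m_1, d_1) = (39, 78), so from here the quotients repeat a_1, a_2; the period length is 2.
So sqrt(1599) = [39; (1, 78)] with period length k = 2.
k is even, so the fundamental solution of x^2 - 1599y^2 = 1 is (p_{k-1}, q_{k-1}) = (p_1, q_1); compute convergents through index 1.
Convergents (p_i = a_i*p_{i-1} + p_{i-2}, q_i = a_i*q_{i-1} + q_{i-2} with p_{-2}=0, p_{-1}=1, q_{-2}=1, q_{-1}=0):
  i=0: a_0=39, p_0 = 39*1 + 0 = 39, q_0 = 39*0 + 1 = 1.
  i=1: a_1=1, p_1 = 1*39 + 1 = 40, q_1 = 1*1 + 0 = 1.
Check: 40^2 - 1599*1^2 = 1600 - 1599 = 1, so (x, y) = (40, 1) solves the equation, and by the theorem it is the least positive solution.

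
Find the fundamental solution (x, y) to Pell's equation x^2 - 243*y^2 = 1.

First expand sqrt(243) as a continued fraction. With x_i = (sqrt(243) + m_i)/d_i and (m_0, d_0) = (0, 1): a_0 = floor(sqrt(243)) = 15, since 15^2 = 225 <= 243 < 256 = 16^2.
Iterate m_{i+1} = d_i*a_i - m_i, d_{i+1} = (243 - m_{i+1}^2)/d_i, a_{i+1} = floor((a_0 + m_{i+1})/d_{i+1}):
  m_1 = 1*15 - 0 = 15, d_1 = (243 - 15^2)/1 = 18/1 = 18, a_1 = floor((15 + 15)/18) = 1.
  m_2 = 18*1 - 15 = 3, d_2 = (243 - 3^2)/18 = 234/18 = 13, a_2 = floor((15 + 3)/13) = 1.
  m_3 = 13*1 - 3 = 10, d_3 = (243 - 10^2)/13 = 143/13 = 11, a_3 = floor((15 + 10)/11) = 2.
  m_4 = 11*2 - 10 = 12, d_4 = (243 - 12^2)/11 = 99/11 = 9, a_4 = floor((15 + 12)/9) = 3.
  m_5 = 9*3 - 12 = 15, d_5 = (243 - 15^2)/9 = 18/9 = 2, a_5 = floor((15 + 15)/2) = 15.
  m_6 = 2*15 - 15 = 15, d_6 = (243 - 15^2)/2 = 18/2 = 9, a_6 = floor((15 + 15)/9) = 3.
  m_7 = 9*3 - 15 = 12, d_7 = (243 - 12^2)/9 = 99/9 = 11, a_7 = floor((15 + 12)/11) = 2.
  m_8 = 11*2 - 12 = 10, d_8 = (243 - 10^2)/11 = 143/11 = 13, a_8 = floor((15 + 10)/13) = 1.
  m_9 = 13*1 - 10 = 3, d_9 = (243 - 3^2)/13 = 234/13 = 18, a_9 = floor((15 + 3)/18) = 1.
  m_10 = 18*1 - 3 = 15, d_10 = (243 - 15^2)/18 = 18/18 = 1, a_10 = floor((15 + 15)/1) = 30.
  m_11 = 1*30 - 15 = 15, d_11 = (243 - 15^2)/1 = 18/1 = 18: (m_11, d_11) = (m_1, d_1) = (15, 18), so from here the quotients repeat a_1, ..., a_10; the period length is 10.
So sqrt(243) = [15; (1, 1, 2, 3, 15, 3, 2, 1, 1, 30)] with period length k = 10.
k is even, so the fundamental solution of x^2 - 243y^2 = 1 is (p_{k-1}, q_{k-1}) = (p_9, q_9); compute convergents through index 9.
Convergents (p_i = a_i*p_{i-1} + p_{i-2}, q_i = a_i*q_{i-1} + q_{i-2} with p_{-2}=0, p_{-1}=1, q_{-2}=1, q_{-1}=0):
  i=0: a_0=15, p_0 = 15*1 + 0 = 15, q_0 = 15*0 + 1 = 1.
  i=1: a_1=1, p_1 = 1*15 + 1 = 16, q_1 = 1*1 + 0 = 1.
  i=2: a_2=1, p_2 = 1*16 + 15 = 31, q_2 = 1*1 + 1 = 2.
  i=3: a_3=2, p_3 = 2*31 + 16 = 78, q_3 = 2*2 + 1 = 5.
  i=4: a_4=3, p_4 = 3*78 + 31 = 265, q_4 = 3*5 + 2 = 17.
  i=5: a_5=15, p_5 = 15*265 + 78 = 4053, q_5 = 15*17 + 5 = 260.
  i=6: a_6=3, p_6 = 3*4053 + 265 = 12424, q_6 = 3*260 + 17 = 797.
  i=7: a_7=2, p_7 = 2*12424 + 4053 = 28901, q_7 = 2*797 + 260 = 1854.
  i=8: a_8=1, p_8 = 1*28901 + 12424 = 41325, q_8 = 1*1854 + 797 = 2651.
  i=9: a_9=1, p_9 = 1*41325 + 28901 = 70226, q_9 = 1*2651 + 1854 = 4505.
Check: 70226^2 - 243*4505^2 = 4931691076 - 4931691075 = 1, so (x, y) = (70226, 4505) solves the equation, and by the theorem it is the least positive solution.

(x, y) = (70226, 4505)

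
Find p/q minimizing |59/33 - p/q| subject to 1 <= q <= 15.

Expand x = 59/33 as a continued fraction with the Euclidean algorithm:
  59 = 1*33 + 26, so a_0 = 1.
  33 = 1*26 + 7, so a_1 = 1.
  26 = 3*7 + 5, so a_2 = 3.
  7 = 1*5 + 2, so a_3 = 1.
  5 = 2*2 + 1, so a_4 = 2.
  2 = 2*1 + 0, so a_5 = 2.
so x = [1; 1, 3, 1, 2, 2].
Convergents (p_i = a_i*p_{i-1} + p_{i-2}, q_i = a_i*q_{i-1} + q_{i-2} with p_{-2}=0, p_{-1}=1, q_{-2}=1, q_{-1}=0), until the denominator exceeds 15:
  i=0: a_0=1, p_0 = 1*1 + 0 = 1, q_0 = 1*0 + 1 = 1.
  i=1: a_1=1, p_1 = 1*1 + 1 = 2, q_1 = 1*1 + 0 = 1.
  i=2: a_2=3, p_2 = 3*2 + 1 = 7, q_2 = 3*1 + 1 = 4.
  i=3: a_3=1, p_3 = 1*7 + 2 = 9, q_3 = 1*4 + 1 = 5.
  i=4: a_4=2, p_4 = 2*9 + 7 = 25, q_4 = 2*5 + 4 = 14.
  i=5: a_5=2, p_5 = 2*25 + 9 = 59, q_5 = 2*14 + 5 = 33.
q_5 = 33 > 15, so the last convergent with denominator <= 15 is p_4/q_4 = 25/14.
The closest fraction with denominator <= 15 is either p_4/q_4 or the intermediate fraction (k*p_4 + p_3)/(k*q_4 + q_3) with the largest k >= 1 whose denominator stays <= 15; these approach x as k grows, and every other convergent or intermediate fraction in range is farther away.
Largest k: floor((15 - q_3)/q_4) = floor((15 - 5)/14) = 0.
Since k = 0, no intermediate fraction beyond p_4/q_4 has denominator <= 15, so the convergent 25/14 is the closest (its error is |59*14 - 25*33|/(33*14) = 1/462).

25/14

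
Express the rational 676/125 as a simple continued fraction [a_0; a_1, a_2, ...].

Run the Euclidean algorithm on 676 and 125; the successive quotients are the partial quotients a_0, a_1, ... (each step inverts the fractional part left over by the previous one):
  676 = 5*125 + 51, so a_0 = 5.
  125 = 2*51 + 23, so a_1 = 2.
  51 = 2*23 + 5, so a_2 = 2.
  23 = 4*5 + 3, so a_3 = 4.
  5 = 1*3 + 2, so a_4 = 1.
  3 = 1*2 + 1, so a_5 = 1.
  2 = 2*1 + 0, so a_6 = 2.
The remainder reaches 0 after 7 divisions, so the expansion has 7 partial quotients, read off in order.

[5; 2, 2, 4, 1, 1, 2]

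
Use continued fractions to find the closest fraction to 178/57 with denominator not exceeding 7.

22/7

Expand x = 178/57 as a continued fraction with the Euclidean algorithm:
  178 = 3*57 + 7, so a_0 = 3.
  57 = 8*7 + 1, so a_1 = 8.
  7 = 7*1 + 0, so a_2 = 7.
so x = [3; 8, 7].
Convergents (p_i = a_i*p_{i-1} + p_{i-2}, q_i = a_i*q_{i-1} + q_{i-2} with p_{-2}=0, p_{-1}=1, q_{-2}=1, q_{-1}=0), until the denominator exceeds 7:
  i=0: a_0=3, p_0 = 3*1 + 0 = 3, q_0 = 3*0 + 1 = 1.
  i=1: a_1=8, p_1 = 8*3 + 1 = 25, q_1 = 8*1 + 0 = 8.
q_1 = 8 > 7, so the last convergent with denominator <= 7 is p_0/q_0 = 3/1.
The closest fraction with denominator <= 7 is either p_0/q_0 or the intermediate fraction (k*p_0 + p_{-1})/(k*q_0 + q_{-1}) with the largest k >= 1 whose denominator stays <= 7; these approach x as k grows, and every other convergent or intermediate fraction in range is farther away.
Largest k: floor((7 - q_{-1})/q_0) = floor((7 - 0)/1) = 7 (using the seeds p_{-1} = 1, q_{-1} = 0).
That gives (7*3 + 1)/(7*1 + 0) = 22/7.
Compare the errors: |x - 3/1| = |178*1 - 3*57|/(57*1) = 7/57, and |x - 22/7| = |178*7 - 22*57|/(57*7) = 8/399.
Cross-multiplying, 8*57 = 456 < 2793 = 7*399, so 8/399 is smaller: the intermediate fraction 22/7 is closer to x than 3/1.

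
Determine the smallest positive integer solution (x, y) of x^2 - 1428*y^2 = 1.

(x, y) = (3401, 90)

First expand sqrt(1428) as a continued fraction. With x_i = (sqrt(1428) + m_i)/d_i and (m_0, d_0) = (0, 1): a_0 = floor(sqrt(1428)) = 37, since 37^2 = 1369 <= 1428 < 1444 = 38^2.
Iterate m_{i+1} = d_i*a_i - m_i, d_{i+1} = (1428 - m_{i+1}^2)/d_i, a_{i+1} = floor((a_0 + m_{i+1})/d_{i+1}):
  m_1 = 1*37 - 0 = 37, d_1 = (1428 - 37^2)/1 = 59/1 = 59, a_1 = floor((37 + 37)/59) = 1.
  m_2 = 59*1 - 37 = 22, d_2 = (1428 - 22^2)/59 = 944/59 = 16, a_2 = floor((37 + 22)/16) = 3.
  m_3 = 16*3 - 22 = 26, d_3 = (1428 - 26^2)/16 = 752/16 = 47, a_3 = floor((37 + 26)/47) = 1.
  m_4 = 47*1 - 26 = 21, d_4 = (1428 - 21^2)/47 = 987/47 = 21, a_4 = floor((37 + 21)/21) = 2.
  m_5 = 21*2 - 21 = 21, d_5 = (1428 - 21^2)/21 = 987/21 = 47, a_5 = floor((37 + 21)/47) = 1.
  m_6 = 47*1 - 21 = 26, d_6 = (1428 - 26^2)/47 = 752/47 = 16, a_6 = floor((37 + 26)/16) = 3.
  m_7 = 16*3 - 26 = 22, d_7 = (1428 - 22^2)/16 = 944/16 = 59, a_7 = floor((37 + 22)/59) = 1.
  m_8 = 59*1 - 22 = 37, d_8 = (1428 - 37^2)/59 = 59/59 = 1, a_8 = floor((37 + 37)/1) = 74.
  m_9 = 1*74 - 37 = 37, d_9 = (1428 - 37^2)/1 = 59/1 = 59: (m_9, d_9) = (m_1, d_1) = (37, 59), so from here the quotients repeat a_1, ..., a_8; the period length is 8.
So sqrt(1428) = [37; (1, 3, 1, 2, 1, 3, 1, 74)] with period length k = 8.
k is even, so the fundamental solution of x^2 - 1428y^2 = 1 is (p_{k-1}, q_{k-1}) = (p_7, q_7); compute convergents through index 7.
Convergents (p_i = a_i*p_{i-1} + p_{i-2}, q_i = a_i*q_{i-1} + q_{i-2} with p_{-2}=0, p_{-1}=1, q_{-2}=1, q_{-1}=0):
  i=0: a_0=37, p_0 = 37*1 + 0 = 37, q_0 = 37*0 + 1 = 1.
  i=1: a_1=1, p_1 = 1*37 + 1 = 38, q_1 = 1*1 + 0 = 1.
  i=2: a_2=3, p_2 = 3*38 + 37 = 151, q_2 = 3*1 + 1 = 4.
  i=3: a_3=1, p_3 = 1*151 + 38 = 189, q_3 = 1*4 + 1 = 5.
  i=4: a_4=2, p_4 = 2*189 + 151 = 529, q_4 = 2*5 + 4 = 14.
  i=5: a_5=1, p_5 = 1*529 + 189 = 718, q_5 = 1*14 + 5 = 19.
  i=6: a_6=3, p_6 = 3*718 + 529 = 2683, q_6 = 3*19 + 14 = 71.
  i=7: a_7=1, p_7 = 1*2683 + 718 = 3401, q_7 = 1*71 + 19 = 90.
Check: 3401^2 - 1428*90^2 = 11566801 - 11566800 = 1, so (x, y) = (3401, 90) solves the equation, and by the theorem it is the least positive solution.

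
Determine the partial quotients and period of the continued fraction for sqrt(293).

[17; (8, 1, 1, 8, 34)]

Write x_i = (sqrt(293) + m_i)/d_i with (m_0, d_0) = (0, 1). a_0 = floor(sqrt(293)) = 17, since 17^2 = 289 <= 293 < 324 = 18^2.
Iterate m_{i+1} = d_i*a_i - m_i, d_{i+1} = (293 - m_{i+1}^2)/d_i, a_{i+1} = floor((a_0 + m_{i+1})/d_{i+1}):
  m_1 = 1*17 - 0 = 17, d_1 = (293 - 17^2)/1 = 4/1 = 4, a_1 = floor((17 + 17)/4) = 8.
  m_2 = 4*8 - 17 = 15, d_2 = (293 - 15^2)/4 = 68/4 = 17, a_2 = floor((17 + 15)/17) = 1.
  m_3 = 17*1 - 15 = 2, d_3 = (293 - 2^2)/17 = 289/17 = 17, a_3 = floor((17 + 2)/17) = 1.
  m_4 = 17*1 - 2 = 15, d_4 = (293 - 15^2)/17 = 68/17 = 4, a_4 = floor((17 + 15)/4) = 8.
  m_5 = 4*8 - 15 = 17, d_5 = (293 - 17^2)/4 = 4/4 = 1, a_5 = floor((17 + 17)/1) = 34.
  m_6 = 1*34 - 17 = 17, d_6 = (293 - 17^2)/1 = 4/1 = 4: (m_6, d_6) = (m_1, d_1) = (17, 4), so from here the quotients repeat a_1, ..., a_5; the period length is 5.
Hence the expansion of sqrt(293) is a_0 = 17 followed by the repeating block 8, 1, 1, 8, 34 (period 5).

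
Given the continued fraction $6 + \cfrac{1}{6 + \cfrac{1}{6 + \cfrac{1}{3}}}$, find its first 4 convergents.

6/1, 37/6, 228/37, 721/117

Using the convergent recurrence p_i = a_i*p_{i-1} + p_{i-2}, q_i = a_i*q_{i-1} + q_{i-2} with p_{-2}=0, p_{-1}=1, q_{-2}=1, q_{-1}=0:
  i=0: a_0=6, p_0 = 6*1 + 0 = 6, q_0 = 6*0 + 1 = 1.
  i=1: a_1=6, p_1 = 6*6 + 1 = 37, q_1 = 6*1 + 0 = 6.
  i=2: a_2=6, p_2 = 6*37 + 6 = 228, q_2 = 6*6 + 1 = 37.
  i=3: a_3=3, p_3 = 3*228 + 37 = 721, q_3 = 3*37 + 6 = 117.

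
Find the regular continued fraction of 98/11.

Run the Euclidean algorithm on 98 and 11; the successive quotients are the partial quotients a_0, a_1, ... (each step inverts the fractional part left over by the previous one):
  98 = 8*11 + 10, so a_0 = 8.
  11 = 1*10 + 1, so a_1 = 1.
  10 = 10*1 + 0, so a_2 = 10.
The remainder reaches 0 after 3 divisions, so the expansion has 3 partial quotients, read off in order.

[8; 1, 10]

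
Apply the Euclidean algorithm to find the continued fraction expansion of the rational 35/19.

[1; 1, 5, 3]

Run the Euclidean algorithm on 35 and 19; the successive quotients are the partial quotients a_0, a_1, ... (each step inverts the fractional part left over by the previous one):
  35 = 1*19 + 16, so a_0 = 1.
  19 = 1*16 + 3, so a_1 = 1.
  16 = 5*3 + 1, so a_2 = 5.
  3 = 3*1 + 0, so a_3 = 3.
The remainder reaches 0 after 4 divisions, so the expansion has 4 partial quotients, read off in order.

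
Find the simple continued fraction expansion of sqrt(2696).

[51; (1, 11, 1, 102)]

Write x_i = (sqrt(2696) + m_i)/d_i with (m_0, d_0) = (0, 1). a_0 = floor(sqrt(2696)) = 51, since 51^2 = 2601 <= 2696 < 2704 = 52^2.
Iterate m_{i+1} = d_i*a_i - m_i, d_{i+1} = (2696 - m_{i+1}^2)/d_i, a_{i+1} = floor((a_0 + m_{i+1})/d_{i+1}):
  m_1 = 1*51 - 0 = 51, d_1 = (2696 - 51^2)/1 = 95/1 = 95, a_1 = floor((51 + 51)/95) = 1.
  m_2 = 95*1 - 51 = 44, d_2 = (2696 - 44^2)/95 = 760/95 = 8, a_2 = floor((51 + 44)/8) = 11.
  m_3 = 8*11 - 44 = 44, d_3 = (2696 - 44^2)/8 = 760/8 = 95, a_3 = floor((51 + 44)/95) = 1.
  m_4 = 95*1 - 44 = 51, d_4 = (2696 - 51^2)/95 = 95/95 = 1, a_4 = floor((51 + 51)/1) = 102.
  m_5 = 1*102 - 51 = 51, d_5 = (2696 - 51^2)/1 = 95/1 = 95: (m_5, d_5) = (m_1, d_1) = (51, 95), so from here the quotients repeat a_1, ..., a_4; the period length is 4.
Hence the expansion of sqrt(2696) is a_0 = 51 followed by the repeating block 1, 11, 1, 102 (period 4).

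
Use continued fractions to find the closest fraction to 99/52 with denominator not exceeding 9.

Expand x = 99/52 as a continued fraction with the Euclidean algorithm:
  99 = 1*52 + 47, so a_0 = 1.
  52 = 1*47 + 5, so a_1 = 1.
  47 = 9*5 + 2, so a_2 = 9.
  5 = 2*2 + 1, so a_3 = 2.
  2 = 2*1 + 0, so a_4 = 2.
so x = [1; 1, 9, 2, 2].
Convergents (p_i = a_i*p_{i-1} + p_{i-2}, q_i = a_i*q_{i-1} + q_{i-2} with p_{-2}=0, p_{-1}=1, q_{-2}=1, q_{-1}=0), until the denominator exceeds 9:
  i=0: a_0=1, p_0 = 1*1 + 0 = 1, q_0 = 1*0 + 1 = 1.
  i=1: a_1=1, p_1 = 1*1 + 1 = 2, q_1 = 1*1 + 0 = 1.
  i=2: a_2=9, p_2 = 9*2 + 1 = 19, q_2 = 9*1 + 1 = 10.
q_2 = 10 > 9, so the last convergent with denominator <= 9 is p_1/q_1 = 2/1.
The closest fraction with denominator <= 9 is either p_1/q_1 or the intermediate fraction (k*p_1 + p_0)/(k*q_1 + q_0) with the largest k >= 1 whose denominator stays <= 9; these approach x as k grows, and every other convergent or intermediate fraction in range is farther away.
Largest k: floor((9 - q_0)/q_1) = floor((9 - 1)/1) = 8.
That gives (8*2 + 1)/(8*1 + 1) = 17/9.
Compare the errors: |x - 2/1| = |99*1 - 2*52|/(52*1) = 5/52, and |x - 17/9| = |99*9 - 17*52|/(52*9) = 7/468.
Cross-multiplying, 7*52 = 364 < 2340 = 5*468, so 7/468 is smaller: the intermediate fraction 17/9 is closer to x than 2/1.

17/9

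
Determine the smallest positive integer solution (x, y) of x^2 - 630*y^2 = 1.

(x, y) = (251, 10)

First expand sqrt(630) as a continued fraction. With x_i = (sqrt(630) + m_i)/d_i and (m_0, d_0) = (0, 1): a_0 = floor(sqrt(630)) = 25, since 25^2 = 625 <= 630 < 676 = 26^2.
Iterate m_{i+1} = d_i*a_i - m_i, d_{i+1} = (630 - m_{i+1}^2)/d_i, a_{i+1} = floor((a_0 + m_{i+1})/d_{i+1}):
  m_1 = 1*25 - 0 = 25, d_1 = (630 - 25^2)/1 = 5/1 = 5, a_1 = floor((25 + 25)/5) = 10.
  m_2 = 5*10 - 25 = 25, d_2 = (630 - 25^2)/5 = 5/5 = 1, a_2 = floor((25 + 25)/1) = 50.
  m_3 = 1*50 - 25 = 25, d_3 = (630 - 25^2)/1 = 5/1 = 5: (m_3, d_3) = (m_1, d_1) = (25, 5), so from here the quotients repeat a_1, a_2; the period length is 2.
So sqrt(630) = [25; (10, 50)] with period length k = 2.
k is even, so the fundamental solution of x^2 - 630y^2 = 1 is (p_{k-1}, q_{k-1}) = (p_1, q_1); compute convergents through index 1.
Convergents (p_i = a_i*p_{i-1} + p_{i-2}, q_i = a_i*q_{i-1} + q_{i-2} with p_{-2}=0, p_{-1}=1, q_{-2}=1, q_{-1}=0):
  i=0: a_0=25, p_0 = 25*1 + 0 = 25, q_0 = 25*0 + 1 = 1.
  i=1: a_1=10, p_1 = 10*25 + 1 = 251, q_1 = 10*1 + 0 = 10.
Check: 251^2 - 630*10^2 = 63001 - 63000 = 1, so (x, y) = (251, 10) solves the equation, and by the theorem it is the least positive solution.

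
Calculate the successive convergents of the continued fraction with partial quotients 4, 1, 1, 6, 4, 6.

Using the convergent recurrence p_i = a_i*p_{i-1} + p_{i-2}, q_i = a_i*q_{i-1} + q_{i-2} with p_{-2}=0, p_{-1}=1, q_{-2}=1, q_{-1}=0:
  i=0: a_0=4, p_0 = 4*1 + 0 = 4, q_0 = 4*0 + 1 = 1.
  i=1: a_1=1, p_1 = 1*4 + 1 = 5, q_1 = 1*1 + 0 = 1.
  i=2: a_2=1, p_2 = 1*5 + 4 = 9, q_2 = 1*1 + 1 = 2.
  i=3: a_3=6, p_3 = 6*9 + 5 = 59, q_3 = 6*2 + 1 = 13.
  i=4: a_4=4, p_4 = 4*59 + 9 = 245, q_4 = 4*13 + 2 = 54.
  i=5: a_5=6, p_5 = 6*245 + 59 = 1529, q_5 = 6*54 + 13 = 337.

4/1, 5/1, 9/2, 59/13, 245/54, 1529/337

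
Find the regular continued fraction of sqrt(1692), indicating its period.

Write x_i = (sqrt(1692) + m_i)/d_i with (m_0, d_0) = (0, 1). a_0 = floor(sqrt(1692)) = 41, since 41^2 = 1681 <= 1692 < 1764 = 42^2.
Iterate m_{i+1} = d_i*a_i - m_i, d_{i+1} = (1692 - m_{i+1}^2)/d_i, a_{i+1} = floor((a_0 + m_{i+1})/d_{i+1}):
  m_1 = 1*41 - 0 = 41, d_1 = (1692 - 41^2)/1 = 11/1 = 11, a_1 = floor((41 + 41)/11) = 7.
  m_2 = 11*7 - 41 = 36, d_2 = (1692 - 36^2)/11 = 396/11 = 36, a_2 = floor((41 + 36)/36) = 2.
  m_3 = 36*2 - 36 = 36, d_3 = (1692 - 36^2)/36 = 396/36 = 11, a_3 = floor((41 + 36)/11) = 7.
  m_4 = 11*7 - 36 = 41, d_4 = (1692 - 41^2)/11 = 11/11 = 1, a_4 = floor((41 + 41)/1) = 82.
  m_5 = 1*82 - 41 = 41, d_5 = (1692 - 41^2)/1 = 11/1 = 11: (m_5, d_5) = (m_1, d_1) = (41, 11), so from here the quotients repeat a_1, ..., a_4; the period length is 4.
Hence the expansion of sqrt(1692) is a_0 = 41 followed by the repeating block 7, 2, 7, 82 (period 4).

[41; (7, 2, 7, 82)]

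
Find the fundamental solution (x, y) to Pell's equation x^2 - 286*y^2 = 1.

(x, y) = (561835, 33222)

First expand sqrt(286) as a continued fraction. With x_i = (sqrt(286) + m_i)/d_i and (m_0, d_0) = (0, 1): a_0 = floor(sqrt(286)) = 16, since 16^2 = 256 <= 286 < 289 = 17^2.
Iterate m_{i+1} = d_i*a_i - m_i, d_{i+1} = (286 - m_{i+1}^2)/d_i, a_{i+1} = floor((a_0 + m_{i+1})/d_{i+1}):
  m_1 = 1*16 - 0 = 16, d_1 = (286 - 16^2)/1 = 30/1 = 30, a_1 = floor((16 + 16)/30) = 1.
  m_2 = 30*1 - 16 = 14, d_2 = (286 - 14^2)/30 = 90/30 = 3, a_2 = floor((16 + 14)/3) = 10.
  m_3 = 3*10 - 14 = 16, d_3 = (286 - 16^2)/3 = 30/3 = 10, a_3 = floor((16 + 16)/10) = 3.
  m_4 = 10*3 - 16 = 14, d_4 = (286 - 14^2)/10 = 90/10 = 9, a_4 = floor((16 + 14)/9) = 3.
  m_5 = 9*3 - 14 = 13, d_5 = (286 - 13^2)/9 = 117/9 = 13, a_5 = floor((16 + 13)/13) = 2.
  m_6 = 13*2 - 13 = 13, d_6 = (286 - 13^2)/13 = 117/13 = 9, a_6 = floor((16 + 13)/9) = 3.
  m_7 = 9*3 - 13 = 14, d_7 = (286 - 14^2)/9 = 90/9 = 10, a_7 = floor((16 + 14)/10) = 3.
  m_8 = 10*3 - 14 = 16, d_8 = (286 - 16^2)/10 = 30/10 = 3, a_8 = floor((16 + 16)/3) = 10.
  m_9 = 3*10 - 16 = 14, d_9 = (286 - 14^2)/3 = 90/3 = 30, a_9 = floor((16 + 14)/30) = 1.
  m_10 = 30*1 - 14 = 16, d_10 = (286 - 16^2)/30 = 30/30 = 1, a_10 = floor((16 + 16)/1) = 32.
  m_11 = 1*32 - 16 = 16, d_11 = (286 - 16^2)/1 = 30/1 = 30: (m_11, d_11) = (m_1, d_1) = (16, 30), so from here the quotients repeat a_1, ..., a_10; the period length is 10.
So sqrt(286) = [16; (1, 10, 3, 3, 2, 3, 3, 10, 1, 32)] with period length k = 10.
k is even, so the fundamental solution of x^2 - 286y^2 = 1 is (p_{k-1}, q_{k-1}) = (p_9, q_9); compute convergents through index 9.
Convergents (p_i = a_i*p_{i-1} + p_{i-2}, q_i = a_i*q_{i-1} + q_{i-2} with p_{-2}=0, p_{-1}=1, q_{-2}=1, q_{-1}=0):
  i=0: a_0=16, p_0 = 16*1 + 0 = 16, q_0 = 16*0 + 1 = 1.
  i=1: a_1=1, p_1 = 1*16 + 1 = 17, q_1 = 1*1 + 0 = 1.
  i=2: a_2=10, p_2 = 10*17 + 16 = 186, q_2 = 10*1 + 1 = 11.
  i=3: a_3=3, p_3 = 3*186 + 17 = 575, q_3 = 3*11 + 1 = 34.
  i=4: a_4=3, p_4 = 3*575 + 186 = 1911, q_4 = 3*34 + 11 = 113.
  i=5: a_5=2, p_5 = 2*1911 + 575 = 4397, q_5 = 2*113 + 34 = 260.
  i=6: a_6=3, p_6 = 3*4397 + 1911 = 15102, q_6 = 3*260 + 113 = 893.
  i=7: a_7=3, p_7 = 3*15102 + 4397 = 49703, q_7 = 3*893 + 260 = 2939.
  i=8: a_8=10, p_8 = 10*49703 + 15102 = 512132, q_8 = 10*2939 + 893 = 30283.
  i=9: a_9=1, p_9 = 1*512132 + 49703 = 561835, q_9 = 1*30283 + 2939 = 33222.
Check: 561835^2 - 286*33222^2 = 315658567225 - 315658567224 = 1, so (x, y) = (561835, 33222) solves the equation, and by the theorem it is the least positive solution.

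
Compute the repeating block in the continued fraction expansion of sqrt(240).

[15; (2, 30)]

Write x_i = (sqrt(240) + m_i)/d_i with (m_0, d_0) = (0, 1). a_0 = floor(sqrt(240)) = 15, since 15^2 = 225 <= 240 < 256 = 16^2.
Iterate m_{i+1} = d_i*a_i - m_i, d_{i+1} = (240 - m_{i+1}^2)/d_i, a_{i+1} = floor((a_0 + m_{i+1})/d_{i+1}):
  m_1 = 1*15 - 0 = 15, d_1 = (240 - 15^2)/1 = 15/1 = 15, a_1 = floor((15 + 15)/15) = 2.
  m_2 = 15*2 - 15 = 15, d_2 = (240 - 15^2)/15 = 15/15 = 1, a_2 = floor((15 + 15)/1) = 30.
  m_3 = 1*30 - 15 = 15, d_3 = (240 - 15^2)/1 = 15/1 = 15: (m_3, d_3) = (m_1, d_1) = (15, 15), so from here the quotients repeat a_1, a_2; the period length is 2.
Hence the expansion of sqrt(240) is a_0 = 15 followed by the repeating block 2, 30 (period 2).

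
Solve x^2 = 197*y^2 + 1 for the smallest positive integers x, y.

First expand sqrt(197) as a continued fraction. With x_i = (sqrt(197) + m_i)/d_i and (m_0, d_0) = (0, 1): a_0 = floor(sqrt(197)) = 14, since 14^2 = 196 <= 197 < 225 = 15^2.
Iterate m_{i+1} = d_i*a_i - m_i, d_{i+1} = (197 - m_{i+1}^2)/d_i, a_{i+1} = floor((a_0 + m_{i+1})/d_{i+1}):
  m_1 = 1*14 - 0 = 14, d_1 = (197 - 14^2)/1 = 1/1 = 1, a_1 = floor((14 + 14)/1) = 28.
  m_2 = 1*28 - 14 = 14, d_2 = (197 - 14^2)/1 = 1/1 = 1: (m_2, d_2) = (m_1, d_1) = (14, 1), so from here the quotient a_1 repeats; the period length is 1.
So sqrt(197) = [14; (28)] with period length k = 1.
k is odd, so (p_{k-1}, q_{k-1}) only solves x^2 - 197y^2 = -1 and the fundamental solution of x^2 - 197y^2 = 1 is (p_{2k-1}, q_{2k-1}) = (p_1, q_1); compute convergents through index 1, running through the period twice.
Convergents (p_i = a_i*p_{i-1} + p_{i-2}, q_i = a_i*q_{i-1} + q_{i-2} with p_{-2}=0, p_{-1}=1, q_{-2}=1, q_{-1}=0):
  i=0: a_0=14, p_0 = 14*1 + 0 = 14, q_0 = 14*0 + 1 = 1.
  i=1: a_1=28, p_1 = 28*14 + 1 = 393, q_1 = 28*1 + 0 = 28.
Indeed p_0^2 - 197*q_0^2 = 196 - 197 = -1, not +1.
Check: 393^2 - 197*28^2 = 154449 - 154448 = 1, so (x, y) = (393, 28) solves the equation, and by the theorem it is the least positive solution.

(x, y) = (393, 28)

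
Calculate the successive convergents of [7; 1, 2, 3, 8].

Using the convergent recurrence p_i = a_i*p_{i-1} + p_{i-2}, q_i = a_i*q_{i-1} + q_{i-2} with p_{-2}=0, p_{-1}=1, q_{-2}=1, q_{-1}=0:
  i=0: a_0=7, p_0 = 7*1 + 0 = 7, q_0 = 7*0 + 1 = 1.
  i=1: a_1=1, p_1 = 1*7 + 1 = 8, q_1 = 1*1 + 0 = 1.
  i=2: a_2=2, p_2 = 2*8 + 7 = 23, q_2 = 2*1 + 1 = 3.
  i=3: a_3=3, p_3 = 3*23 + 8 = 77, q_3 = 3*3 + 1 = 10.
  i=4: a_4=8, p_4 = 8*77 + 23 = 639, q_4 = 8*10 + 3 = 83.

7/1, 8/1, 23/3, 77/10, 639/83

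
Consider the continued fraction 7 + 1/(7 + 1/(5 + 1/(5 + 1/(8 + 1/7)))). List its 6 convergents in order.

7/1, 50/7, 257/36, 1335/187, 10937/1532, 77894/10911

Using the convergent recurrence p_i = a_i*p_{i-1} + p_{i-2}, q_i = a_i*q_{i-1} + q_{i-2} with p_{-2}=0, p_{-1}=1, q_{-2}=1, q_{-1}=0:
  i=0: a_0=7, p_0 = 7*1 + 0 = 7, q_0 = 7*0 + 1 = 1.
  i=1: a_1=7, p_1 = 7*7 + 1 = 50, q_1 = 7*1 + 0 = 7.
  i=2: a_2=5, p_2 = 5*50 + 7 = 257, q_2 = 5*7 + 1 = 36.
  i=3: a_3=5, p_3 = 5*257 + 50 = 1335, q_3 = 5*36 + 7 = 187.
  i=4: a_4=8, p_4 = 8*1335 + 257 = 10937, q_4 = 8*187 + 36 = 1532.
  i=5: a_5=7, p_5 = 7*10937 + 1335 = 77894, q_5 = 7*1532 + 187 = 10911.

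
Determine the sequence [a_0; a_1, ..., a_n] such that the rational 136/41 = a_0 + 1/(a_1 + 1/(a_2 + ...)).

Run the Euclidean algorithm on 136 and 41; the successive quotients are the partial quotients a_0, a_1, ... (each step inverts the fractional part left over by the previous one):
  136 = 3*41 + 13, so a_0 = 3.
  41 = 3*13 + 2, so a_1 = 3.
  13 = 6*2 + 1, so a_2 = 6.
  2 = 2*1 + 0, so a_3 = 2.
The remainder reaches 0 after 4 divisions, so the expansion has 4 partial quotients, read off in order.

[3; 3, 6, 2]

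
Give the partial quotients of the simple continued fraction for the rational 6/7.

Run the Euclidean algorithm on 6 and 7; the successive quotients are the partial quotients a_0, a_1, ... (each step inverts the fractional part left over by the previous one):
  6 = 0*7 + 6, so a_0 = 0.
  7 = 1*6 + 1, so a_1 = 1.
  6 = 6*1 + 0, so a_2 = 6.
The remainder reaches 0 after 3 divisions, so the expansion has 3 partial quotients, read off in order.

[0; 1, 6]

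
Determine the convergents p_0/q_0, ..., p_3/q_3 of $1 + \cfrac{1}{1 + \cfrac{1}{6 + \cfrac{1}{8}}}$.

Using the convergent recurrence p_i = a_i*p_{i-1} + p_{i-2}, q_i = a_i*q_{i-1} + q_{i-2} with p_{-2}=0, p_{-1}=1, q_{-2}=1, q_{-1}=0:
  i=0: a_0=1, p_0 = 1*1 + 0 = 1, q_0 = 1*0 + 1 = 1.
  i=1: a_1=1, p_1 = 1*1 + 1 = 2, q_1 = 1*1 + 0 = 1.
  i=2: a_2=6, p_2 = 6*2 + 1 = 13, q_2 = 6*1 + 1 = 7.
  i=3: a_3=8, p_3 = 8*13 + 2 = 106, q_3 = 8*7 + 1 = 57.

1/1, 2/1, 13/7, 106/57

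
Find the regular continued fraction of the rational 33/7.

Run the Euclidean algorithm on 33 and 7; the successive quotients are the partial quotients a_0, a_1, ... (each step inverts the fractional part left over by the previous one):
  33 = 4*7 + 5, so a_0 = 4.
  7 = 1*5 + 2, so a_1 = 1.
  5 = 2*2 + 1, so a_2 = 2.
  2 = 2*1 + 0, so a_3 = 2.
The remainder reaches 0 after 4 divisions, so the expansion has 4 partial quotients, read off in order.

[4; 1, 2, 2]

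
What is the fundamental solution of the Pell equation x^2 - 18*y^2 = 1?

(x, y) = (17, 4)

First expand sqrt(18) as a continued fraction. With x_i = (sqrt(18) + m_i)/d_i and (m_0, d_0) = (0, 1): a_0 = floor(sqrt(18)) = 4, since 4^2 = 16 <= 18 < 25 = 5^2.
Iterate m_{i+1} = d_i*a_i - m_i, d_{i+1} = (18 - m_{i+1}^2)/d_i, a_{i+1} = floor((a_0 + m_{i+1})/d_{i+1}):
  m_1 = 1*4 - 0 = 4, d_1 = (18 - 4^2)/1 = 2/1 = 2, a_1 = floor((4 + 4)/2) = 4.
  m_2 = 2*4 - 4 = 4, d_2 = (18 - 4^2)/2 = 2/2 = 1, a_2 = floor((4 + 4)/1) = 8.
  m_3 = 1*8 - 4 = 4, d_3 = (18 - 4^2)/1 = 2/1 = 2: (m_3, d_3) = (m_1, d_1) = (4, 2), so from here the quotients repeat a_1, a_2; the period length is 2.
So sqrt(18) = [4; (4, 8)] with period length k = 2.
k is even, so the fundamental solution of x^2 - 18y^2 = 1 is (p_{k-1}, q_{k-1}) = (p_1, q_1); compute convergents through index 1.
Convergents (p_i = a_i*p_{i-1} + p_{i-2}, q_i = a_i*q_{i-1} + q_{i-2} with p_{-2}=0, p_{-1}=1, q_{-2}=1, q_{-1}=0):
  i=0: a_0=4, p_0 = 4*1 + 0 = 4, q_0 = 4*0 + 1 = 1.
  i=1: a_1=4, p_1 = 4*4 + 1 = 17, q_1 = 4*1 + 0 = 4.
Check: 17^2 - 18*4^2 = 289 - 288 = 1, so (x, y) = (17, 4) solves the equation, and by the theorem it is the least positive solution.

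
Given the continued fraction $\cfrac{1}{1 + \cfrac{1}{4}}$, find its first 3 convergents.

Using the convergent recurrence p_i = a_i*p_{i-1} + p_{i-2}, q_i = a_i*q_{i-1} + q_{i-2} with p_{-2}=0, p_{-1}=1, q_{-2}=1, q_{-1}=0:
  i=0: a_0=0, p_0 = 0*1 + 0 = 0, q_0 = 0*0 + 1 = 1.
  i=1: a_1=1, p_1 = 1*0 + 1 = 1, q_1 = 1*1 + 0 = 1.
  i=2: a_2=4, p_2 = 4*1 + 0 = 4, q_2 = 4*1 + 1 = 5.

0/1, 1/1, 4/5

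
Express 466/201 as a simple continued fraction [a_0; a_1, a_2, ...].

[2; 3, 7, 9]

Run the Euclidean algorithm on 466 and 201; the successive quotients are the partial quotients a_0, a_1, ... (each step inverts the fractional part left over by the previous one):
  466 = 2*201 + 64, so a_0 = 2.
  201 = 3*64 + 9, so a_1 = 3.
  64 = 7*9 + 1, so a_2 = 7.
  9 = 9*1 + 0, so a_3 = 9.
The remainder reaches 0 after 4 divisions, so the expansion has 4 partial quotients, read off in order.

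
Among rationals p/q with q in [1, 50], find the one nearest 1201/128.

441/47

Expand x = 1201/128 as a continued fraction with the Euclidean algorithm:
  1201 = 9*128 + 49, so a_0 = 9.
  128 = 2*49 + 30, so a_1 = 2.
  49 = 1*30 + 19, so a_2 = 1.
  30 = 1*19 + 11, so a_3 = 1.
  19 = 1*11 + 8, so a_4 = 1.
  11 = 1*8 + 3, so a_5 = 1.
  8 = 2*3 + 2, so a_6 = 2.
  3 = 1*2 + 1, so a_7 = 1.
  2 = 2*1 + 0, so a_8 = 2.
so x = [9; 2, 1, 1, 1, 1, 2, 1, 2].
Convergents (p_i = a_i*p_{i-1} + p_{i-2}, q_i = a_i*q_{i-1} + q_{i-2} with p_{-2}=0, p_{-1}=1, q_{-2}=1, q_{-1}=0), until the denominator exceeds 50:
  i=0: a_0=9, p_0 = 9*1 + 0 = 9, q_0 = 9*0 + 1 = 1.
  i=1: a_1=2, p_1 = 2*9 + 1 = 19, q_1 = 2*1 + 0 = 2.
  i=2: a_2=1, p_2 = 1*19 + 9 = 28, q_2 = 1*2 + 1 = 3.
  i=3: a_3=1, p_3 = 1*28 + 19 = 47, q_3 = 1*3 + 2 = 5.
  i=4: a_4=1, p_4 = 1*47 + 28 = 75, q_4 = 1*5 + 3 = 8.
  i=5: a_5=1, p_5 = 1*75 + 47 = 122, q_5 = 1*8 + 5 = 13.
  i=6: a_6=2, p_6 = 2*122 + 75 = 319, q_6 = 2*13 + 8 = 34.
  i=7: a_7=1, p_7 = 1*319 + 122 = 441, q_7 = 1*34 + 13 = 47.
  i=8: a_8=2, p_8 = 2*441 + 319 = 1201, q_8 = 2*47 + 34 = 128.
q_8 = 128 > 50, so the last convergent with denominator <= 50 is p_7/q_7 = 441/47.
The closest fraction with denominator <= 50 is either p_7/q_7 or the intermediate fraction (k*p_7 + p_6)/(k*q_7 + q_6) with the largest k >= 1 whose denominator stays <= 50; these approach x as k grows, and every other convergent or intermediate fraction in range is farther away.
Largest k: floor((50 - q_6)/q_7) = floor((50 - 34)/47) = 0.
Since k = 0, no intermediate fraction beyond p_7/q_7 has denominator <= 50, so the convergent 441/47 is the closest (its error is |1201*47 - 441*128|/(128*47) = 1/6016).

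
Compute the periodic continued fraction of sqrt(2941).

[54; (4, 3, 26, 1, 4, 4, 1, 26, 3, 4, 108)]

Write x_i = (sqrt(2941) + m_i)/d_i with (m_0, d_0) = (0, 1). a_0 = floor(sqrt(2941)) = 54, since 54^2 = 2916 <= 2941 < 3025 = 55^2.
Iterate m_{i+1} = d_i*a_i - m_i, d_{i+1} = (2941 - m_{i+1}^2)/d_i, a_{i+1} = floor((a_0 + m_{i+1})/d_{i+1}):
  m_1 = 1*54 - 0 = 54, d_1 = (2941 - 54^2)/1 = 25/1 = 25, a_1 = floor((54 + 54)/25) = 4.
  m_2 = 25*4 - 54 = 46, d_2 = (2941 - 46^2)/25 = 825/25 = 33, a_2 = floor((54 + 46)/33) = 3.
  m_3 = 33*3 - 46 = 53, d_3 = (2941 - 53^2)/33 = 132/33 = 4, a_3 = floor((54 + 53)/4) = 26.
  m_4 = 4*26 - 53 = 51, d_4 = (2941 - 51^2)/4 = 340/4 = 85, a_4 = floor((54 + 51)/85) = 1.
  m_5 = 85*1 - 51 = 34, d_5 = (2941 - 34^2)/85 = 1785/85 = 21, a_5 = floor((54 + 34)/21) = 4.
  m_6 = 21*4 - 34 = 50, d_6 = (2941 - 50^2)/21 = 441/21 = 21, a_6 = floor((54 + 50)/21) = 4.
  m_7 = 21*4 - 50 = 34, d_7 = (2941 - 34^2)/21 = 1785/21 = 85, a_7 = floor((54 + 34)/85) = 1.
  m_8 = 85*1 - 34 = 51, d_8 = (2941 - 51^2)/85 = 340/85 = 4, a_8 = floor((54 + 51)/4) = 26.
  m_9 = 4*26 - 51 = 53, d_9 = (2941 - 53^2)/4 = 132/4 = 33, a_9 = floor((54 + 53)/33) = 3.
  m_10 = 33*3 - 53 = 46, d_10 = (2941 - 46^2)/33 = 825/33 = 25, a_10 = floor((54 + 46)/25) = 4.
  m_11 = 25*4 - 46 = 54, d_11 = (2941 - 54^2)/25 = 25/25 = 1, a_11 = floor((54 + 54)/1) = 108.
  m_12 = 1*108 - 54 = 54, d_12 = (2941 - 54^2)/1 = 25/1 = 25: (m_12, d_12) = (m_1, d_1) = (54, 25), so from here the quotients repeat a_1, ..., a_11; the period length is 11.
Hence the expansion of sqrt(2941) is a_0 = 54 followed by the repeating block 4, 3, 26, 1, 4, 4, 1, 26, 3, 4, 108 (period 11).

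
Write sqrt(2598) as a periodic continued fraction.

Write x_i = (sqrt(2598) + m_i)/d_i with (m_0, d_0) = (0, 1). a_0 = floor(sqrt(2598)) = 50, since 50^2 = 2500 <= 2598 < 2601 = 51^2.
Iterate m_{i+1} = d_i*a_i - m_i, d_{i+1} = (2598 - m_{i+1}^2)/d_i, a_{i+1} = floor((a_0 + m_{i+1})/d_{i+1}):
  m_1 = 1*50 - 0 = 50, d_1 = (2598 - 50^2)/1 = 98/1 = 98, a_1 = floor((50 + 50)/98) = 1.
  m_2 = 98*1 - 50 = 48, d_2 = (2598 - 48^2)/98 = 294/98 = 3, a_2 = floor((50 + 48)/3) = 32.
  m_3 = 3*32 - 48 = 48, d_3 = (2598 - 48^2)/3 = 294/3 = 98, a_3 = floor((50 + 48)/98) = 1.
  m_4 = 98*1 - 48 = 50, d_4 = (2598 - 50^2)/98 = 98/98 = 1, a_4 = floor((50 + 50)/1) = 100.
  m_5 = 1*100 - 50 = 50, d_5 = (2598 - 50^2)/1 = 98/1 = 98: (m_5, d_5) = (m_1, d_1) = (50, 98), so from here the quotients repeat a_1, ..., a_4; the period length is 4.
Hence the expansion of sqrt(2598) is a_0 = 50 followed by the repeating block 1, 32, 1, 100 (period 4).

[50; (1, 32, 1, 100)]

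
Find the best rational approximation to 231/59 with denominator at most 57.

Expand x = 231/59 as a continued fraction with the Euclidean algorithm:
  231 = 3*59 + 54, so a_0 = 3.
  59 = 1*54 + 5, so a_1 = 1.
  54 = 10*5 + 4, so a_2 = 10.
  5 = 1*4 + 1, so a_3 = 1.
  4 = 4*1 + 0, so a_4 = 4.
so x = [3; 1, 10, 1, 4].
Convergents (p_i = a_i*p_{i-1} + p_{i-2}, q_i = a_i*q_{i-1} + q_{i-2} with p_{-2}=0, p_{-1}=1, q_{-2}=1, q_{-1}=0), until the denominator exceeds 57:
  i=0: a_0=3, p_0 = 3*1 + 0 = 3, q_0 = 3*0 + 1 = 1.
  i=1: a_1=1, p_1 = 1*3 + 1 = 4, q_1 = 1*1 + 0 = 1.
  i=2: a_2=10, p_2 = 10*4 + 3 = 43, q_2 = 10*1 + 1 = 11.
  i=3: a_3=1, p_3 = 1*43 + 4 = 47, q_3 = 1*11 + 1 = 12.
  i=4: a_4=4, p_4 = 4*47 + 43 = 231, q_4 = 4*12 + 11 = 59.
q_4 = 59 > 57, so the last convergent with denominator <= 57 is p_3/q_3 = 47/12.
The closest fraction with denominator <= 57 is either p_3/q_3 or the intermediate fraction (k*p_3 + p_2)/(k*q_3 + q_2) with the largest k >= 1 whose denominator stays <= 57; these approach x as k grows, and every other convergent or intermediate fraction in range is farther away.
Largest k: floor((57 - q_2)/q_3) = floor((57 - 11)/12) = 3.
That gives (3*47 + 43)/(3*12 + 11) = 184/47.
Compare the errors: |x - 47/12| = |231*12 - 47*59|/(59*12) = 1/708, and |x - 184/47| = |231*47 - 184*59|/(59*47) = 1/2773.
Cross-multiplying, 1*708 = 708 < 2773 = 1*2773, so 1/2773 is smaller: the intermediate fraction 184/47 is closer to x than 47/12.

184/47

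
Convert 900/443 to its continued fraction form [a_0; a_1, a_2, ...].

Run the Euclidean algorithm on 900 and 443; the successive quotients are the partial quotients a_0, a_1, ... (each step inverts the fractional part left over by the previous one):
  900 = 2*443 + 14, so a_0 = 2.
  443 = 31*14 + 9, so a_1 = 31.
  14 = 1*9 + 5, so a_2 = 1.
  9 = 1*5 + 4, so a_3 = 1.
  5 = 1*4 + 1, so a_4 = 1.
  4 = 4*1 + 0, so a_5 = 4.
The remainder reaches 0 after 6 divisions, so the expansion has 6 partial quotients, read off in order.

[2; 31, 1, 1, 1, 4]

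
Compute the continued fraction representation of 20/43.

[0; 2, 6, 1, 2]

Run the Euclidean algorithm on 20 and 43; the successive quotients are the partial quotients a_0, a_1, ... (each step inverts the fractional part left over by the previous one):
  20 = 0*43 + 20, so a_0 = 0.
  43 = 2*20 + 3, so a_1 = 2.
  20 = 6*3 + 2, so a_2 = 6.
  3 = 1*2 + 1, so a_3 = 1.
  2 = 2*1 + 0, so a_4 = 2.
The remainder reaches 0 after 5 divisions, so the expansion has 5 partial quotients, read off in order.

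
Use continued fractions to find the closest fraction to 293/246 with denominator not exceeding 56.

56/47

Expand x = 293/246 as a continued fraction with the Euclidean algorithm:
  293 = 1*246 + 47, so a_0 = 1.
  246 = 5*47 + 11, so a_1 = 5.
  47 = 4*11 + 3, so a_2 = 4.
  11 = 3*3 + 2, so a_3 = 3.
  3 = 1*2 + 1, so a_4 = 1.
  2 = 2*1 + 0, so a_5 = 2.
so x = [1; 5, 4, 3, 1, 2].
Convergents (p_i = a_i*p_{i-1} + p_{i-2}, q_i = a_i*q_{i-1} + q_{i-2} with p_{-2}=0, p_{-1}=1, q_{-2}=1, q_{-1}=0), until the denominator exceeds 56:
  i=0: a_0=1, p_0 = 1*1 + 0 = 1, q_0 = 1*0 + 1 = 1.
  i=1: a_1=5, p_1 = 5*1 + 1 = 6, q_1 = 5*1 + 0 = 5.
  i=2: a_2=4, p_2 = 4*6 + 1 = 25, q_2 = 4*5 + 1 = 21.
  i=3: a_3=3, p_3 = 3*25 + 6 = 81, q_3 = 3*21 + 5 = 68.
q_3 = 68 > 56, so the last convergent with denominator <= 56 is p_2/q_2 = 25/21.
The closest fraction with denominator <= 56 is either p_2/q_2 or the intermediate fraction (k*p_2 + p_1)/(k*q_2 + q_1) with the largest k >= 1 whose denominator stays <= 56; these approach x as k grows, and every other convergent or intermediate fraction in range is farther away.
Largest k: floor((56 - q_1)/q_2) = floor((56 - 5)/21) = 2.
That gives (2*25 + 6)/(2*21 + 5) = 56/47.
Compare the errors: |x - 25/21| = |293*21 - 25*246|/(246*21) = 3/5166, and |x - 56/47| = |293*47 - 56*246|/(246*47) = 5/11562.
Cross-multiplying, 5*5166 = 25830 < 34686 = 3*11562, so 5/11562 is smaller: the intermediate fraction 56/47 is closer to x than 25/21.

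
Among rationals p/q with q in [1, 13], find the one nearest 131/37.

Expand x = 131/37 as a continued fraction with the Euclidean algorithm:
  131 = 3*37 + 20, so a_0 = 3.
  37 = 1*20 + 17, so a_1 = 1.
  20 = 1*17 + 3, so a_2 = 1.
  17 = 5*3 + 2, so a_3 = 5.
  3 = 1*2 + 1, so a_4 = 1.
  2 = 2*1 + 0, so a_5 = 2.
so x = [3; 1, 1, 5, 1, 2].
Convergents (p_i = a_i*p_{i-1} + p_{i-2}, q_i = a_i*q_{i-1} + q_{i-2} with p_{-2}=0, p_{-1}=1, q_{-2}=1, q_{-1}=0), until the denominator exceeds 13:
  i=0: a_0=3, p_0 = 3*1 + 0 = 3, q_0 = 3*0 + 1 = 1.
  i=1: a_1=1, p_1 = 1*3 + 1 = 4, q_1 = 1*1 + 0 = 1.
  i=2: a_2=1, p_2 = 1*4 + 3 = 7, q_2 = 1*1 + 1 = 2.
  i=3: a_3=5, p_3 = 5*7 + 4 = 39, q_3 = 5*2 + 1 = 11.
  i=4: a_4=1, p_4 = 1*39 + 7 = 46, q_4 = 1*11 + 2 = 13.
  i=5: a_5=2, p_5 = 2*46 + 39 = 131, q_5 = 2*13 + 11 = 37.
q_5 = 37 > 13, so the last convergent with denominator <= 13 is p_4/q_4 = 46/13.
The closest fraction with denominator <= 13 is either p_4/q_4 or the intermediate fraction (k*p_4 + p_3)/(k*q_4 + q_3) with the largest k >= 1 whose denominator stays <= 13; these approach x as k grows, and every other convergent or intermediate fraction in range is farther away.
Largest k: floor((13 - q_3)/q_4) = floor((13 - 11)/13) = 0.
Since k = 0, no intermediate fraction beyond p_4/q_4 has denominator <= 13, so the convergent 46/13 is the closest (its error is |131*13 - 46*37|/(37*13) = 1/481).

46/13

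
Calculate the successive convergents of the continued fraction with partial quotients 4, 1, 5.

Using the convergent recurrence p_i = a_i*p_{i-1} + p_{i-2}, q_i = a_i*q_{i-1} + q_{i-2} with p_{-2}=0, p_{-1}=1, q_{-2}=1, q_{-1}=0:
  i=0: a_0=4, p_0 = 4*1 + 0 = 4, q_0 = 4*0 + 1 = 1.
  i=1: a_1=1, p_1 = 1*4 + 1 = 5, q_1 = 1*1 + 0 = 1.
  i=2: a_2=5, p_2 = 5*5 + 4 = 29, q_2 = 5*1 + 1 = 6.

4/1, 5/1, 29/6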